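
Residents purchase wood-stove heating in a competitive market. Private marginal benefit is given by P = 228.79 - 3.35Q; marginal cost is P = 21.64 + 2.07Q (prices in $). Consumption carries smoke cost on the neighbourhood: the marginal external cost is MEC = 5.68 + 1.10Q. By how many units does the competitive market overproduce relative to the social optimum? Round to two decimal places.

7.32 units

Market equilibrium (private): 21.64 + 2.07Q = 228.79 - 3.35Q → Q_m = 38.2196.
Social marginal benefit = demand − MEC = 223.11 - 4.45Q.
Set SMB = MC: 223.11 - 4.45Q = 21.64 + 2.07Q → Q* = 30.9003.
Gap = |38.2196 − 30.9003| = 7.3193.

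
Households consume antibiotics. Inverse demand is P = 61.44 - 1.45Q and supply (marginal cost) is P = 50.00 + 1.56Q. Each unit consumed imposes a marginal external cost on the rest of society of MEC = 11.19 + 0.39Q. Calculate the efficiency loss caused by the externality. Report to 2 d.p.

Market equilibrium (private): 50.00 + 1.56Q = 61.44 - 1.45Q → Q_m = 3.8007.
Social marginal benefit = demand − MEC = 50.25 - 1.84Q.
Set SMB = MC: 50.25 - 1.84Q = 50.00 + 1.56Q → Q* = 0.0735.
Height of the DWL triangle at Q_m is MC(Q_m) − SMB(Q_m) = MEC(Q_m) = 12.6723.
DWL = ½ × 3.7272 × 12.6723 = 23.6161.

DWL = 23.62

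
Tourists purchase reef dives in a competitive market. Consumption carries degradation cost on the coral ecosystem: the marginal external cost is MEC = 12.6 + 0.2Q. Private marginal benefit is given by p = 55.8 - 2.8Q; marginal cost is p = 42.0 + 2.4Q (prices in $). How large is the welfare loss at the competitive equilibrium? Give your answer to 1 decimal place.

DWL = $16.0

Market equilibrium (private): 42.0 + 2.4Q = 55.8 - 2.8Q → Q_m = 2.6538.
Social marginal benefit = demand − MEC = 43.2 - 3.0Q.
Set SMB = MC: 43.2 - 3.0Q = 42.0 + 2.4Q → Q* = 0.2222.
The loss is the area between SMB and MC from Q* to Q_m; with linear curves that's a triangle of height MEC(Q_m).
DWL = ½ × 2.4316 × 13.1308 = 15.9644.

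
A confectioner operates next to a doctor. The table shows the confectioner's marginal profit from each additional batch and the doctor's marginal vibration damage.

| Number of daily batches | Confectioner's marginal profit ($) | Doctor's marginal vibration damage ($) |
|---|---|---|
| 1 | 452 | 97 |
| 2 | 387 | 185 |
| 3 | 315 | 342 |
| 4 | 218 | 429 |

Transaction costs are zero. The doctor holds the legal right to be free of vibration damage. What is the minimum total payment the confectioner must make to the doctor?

Efficient level: marginal profit ≥ marginal vibration damage through level 2, so k* = 2.
With the doctor holding the right, the confectioner must at least compensate total damage at k*: 97 + 185 = 282.

$282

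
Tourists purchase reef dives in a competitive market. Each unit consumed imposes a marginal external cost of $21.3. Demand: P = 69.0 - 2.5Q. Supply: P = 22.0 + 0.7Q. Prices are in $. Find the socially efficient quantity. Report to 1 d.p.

Social marginal benefit = demand − MEC = 47.7 - 2.5Q.
Set SMB = MC: 47.7 - 2.5Q = 22.0 + 0.7Q → Q* = 8.0313.

Q* = 8.0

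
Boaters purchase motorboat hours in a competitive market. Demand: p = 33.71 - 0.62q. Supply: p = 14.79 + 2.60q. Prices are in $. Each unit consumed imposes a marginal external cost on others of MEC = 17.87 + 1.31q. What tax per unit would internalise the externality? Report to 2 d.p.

tax = $18.17 per unit

Social marginal benefit = demand − MEC = 15.84 - 1.93q.
Set SMB = MC: 15.84 - 1.93q = 14.79 + 2.60q → q* = 0.2318.
The Pigouvian tax equals MEC at q*: 17.87 + 1.31×0.2318 = 18.1737.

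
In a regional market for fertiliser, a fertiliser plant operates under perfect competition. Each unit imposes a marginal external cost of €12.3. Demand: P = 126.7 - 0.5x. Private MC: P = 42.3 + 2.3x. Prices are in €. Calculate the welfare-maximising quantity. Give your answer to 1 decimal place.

x* = 25.8

Social marginal cost = private MC + MEC = 54.6 + 2.3x.
Set SMC = demand: 54.6 + 2.3x = 126.7 - 0.5x → x* = 25.7500.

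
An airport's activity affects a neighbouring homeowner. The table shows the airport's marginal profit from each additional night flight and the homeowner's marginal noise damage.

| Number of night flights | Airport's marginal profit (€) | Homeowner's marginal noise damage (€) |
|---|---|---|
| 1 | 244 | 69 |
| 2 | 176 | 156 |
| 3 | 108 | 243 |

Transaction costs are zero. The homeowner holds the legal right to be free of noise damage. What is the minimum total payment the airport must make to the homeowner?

Efficient level: marginal profit ≥ marginal noise damage through level 2, so k* = 2.
With the homeowner holding the right, the airport must at least compensate total damage at k*: 69 + 156 = 225.

€225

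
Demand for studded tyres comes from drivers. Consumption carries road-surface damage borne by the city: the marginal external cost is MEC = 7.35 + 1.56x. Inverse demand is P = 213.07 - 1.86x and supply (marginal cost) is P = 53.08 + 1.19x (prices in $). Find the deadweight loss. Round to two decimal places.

DWL = $862.61

Market equilibrium (private): 53.08 + 1.19x = 213.07 - 1.86x → x_m = 52.4557.
Social marginal benefit = demand − MEC = 205.72 - 3.42x.
Set SMB = MC: 205.72 - 3.42x = 53.08 + 1.19x → x* = 33.1106.
The loss is the area between SMB and MC from x* to x_m; with linear curves that's a triangle of height MEC(x_m).
DWL = ½ × 19.3451 × 89.1810 = 862.6077.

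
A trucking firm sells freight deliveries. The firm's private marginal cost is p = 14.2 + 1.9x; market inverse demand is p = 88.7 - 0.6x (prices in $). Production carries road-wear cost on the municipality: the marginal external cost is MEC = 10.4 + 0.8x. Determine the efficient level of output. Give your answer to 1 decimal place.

Social marginal cost = private MC + MEC = 24.6 + 2.7x.
Set SMC = demand: 24.6 + 2.7x = 88.7 - 0.6x → x* = 19.4242.

x* = 19.4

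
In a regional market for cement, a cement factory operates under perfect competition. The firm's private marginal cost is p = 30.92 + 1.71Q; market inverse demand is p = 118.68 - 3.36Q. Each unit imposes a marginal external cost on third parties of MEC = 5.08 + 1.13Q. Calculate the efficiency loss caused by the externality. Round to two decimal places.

Market equilibrium (private): 30.92 + 1.71Q = 118.68 - 3.36Q → Q_m = 17.3097.
Social marginal cost = private MC + MEC = 36.00 + 2.84Q.
Set SMC = demand: 36.00 + 2.84Q = 118.68 - 3.36Q → Q* = 13.3355.
The loss is the area between SMC and demand from Q* to Q_m; with linear curves that's a triangle of height MEC(Q_m).
DWL = ½ × 3.9742 × 24.6399 = 48.9619.

DWL = 48.96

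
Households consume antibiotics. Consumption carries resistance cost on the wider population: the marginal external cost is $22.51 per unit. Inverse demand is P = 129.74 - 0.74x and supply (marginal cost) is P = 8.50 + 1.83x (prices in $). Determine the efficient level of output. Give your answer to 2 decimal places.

x* = 38.42

Social marginal benefit = demand − MEC = 107.23 - 0.74x.
Set SMB = MC: 107.23 - 0.74x = 8.50 + 1.83x → x* = 38.4163.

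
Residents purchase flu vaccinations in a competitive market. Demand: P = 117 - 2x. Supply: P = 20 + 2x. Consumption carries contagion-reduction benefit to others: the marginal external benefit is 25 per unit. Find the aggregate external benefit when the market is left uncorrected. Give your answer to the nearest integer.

Market equilibrium (private): 20 + 2x = 117 - 2x → x_m = 24.2500.
Total external benefit = MEB × x_m = 25 × 24.2500 = 606.2500.

606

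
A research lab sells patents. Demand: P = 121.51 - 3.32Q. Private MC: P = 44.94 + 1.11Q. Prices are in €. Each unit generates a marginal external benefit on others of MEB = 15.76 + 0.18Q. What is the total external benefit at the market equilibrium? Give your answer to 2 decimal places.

€299.29

Market equilibrium (private): 44.94 + 1.11Q = 121.51 - 3.32Q → Q_m = 17.2844.
Total external benefit = ∫₀^{Q_m} (15.76 + 0.18Q) dQ = 15.76×17.2844 + ½×0.18×17.2844² = 299.2897.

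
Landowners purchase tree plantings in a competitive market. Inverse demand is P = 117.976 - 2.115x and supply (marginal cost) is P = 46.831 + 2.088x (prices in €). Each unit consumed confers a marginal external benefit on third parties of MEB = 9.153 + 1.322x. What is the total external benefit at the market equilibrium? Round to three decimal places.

Market equilibrium (private): 46.831 + 2.088x = 117.976 - 2.115x → x_m = 16.9272.
Total external benefit = ∫₀^{x_m} (9.153 + 1.322x) dx = 9.153×16.9272 + ½×1.322×16.9272² = 344.3311.

€344.331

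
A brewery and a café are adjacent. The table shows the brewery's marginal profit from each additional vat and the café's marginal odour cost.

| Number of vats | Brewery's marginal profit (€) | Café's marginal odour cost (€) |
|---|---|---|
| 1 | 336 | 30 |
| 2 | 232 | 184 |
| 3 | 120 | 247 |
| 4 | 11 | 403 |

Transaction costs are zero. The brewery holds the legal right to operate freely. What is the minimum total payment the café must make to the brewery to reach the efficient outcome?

Left alone the brewery would choose level 4 (marginal profit stays positive).
Efficient level: k* = 2 (marginal profit ≥ marginal odour cost through 2).
The café must at least cover the brewery's forgone profit from cutting 4→2: 120 + 11 = 131.

€131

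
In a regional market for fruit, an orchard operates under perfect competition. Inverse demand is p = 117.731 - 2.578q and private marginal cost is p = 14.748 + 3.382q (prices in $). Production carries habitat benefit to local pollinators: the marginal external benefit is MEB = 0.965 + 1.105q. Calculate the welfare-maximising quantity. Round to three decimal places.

Social marginal cost = private MC − MEB = 13.783 + 2.277q.
Set SMC = demand: 13.783 + 2.277q = 117.731 - 2.578q → q* = 21.4105.

q* = 21.411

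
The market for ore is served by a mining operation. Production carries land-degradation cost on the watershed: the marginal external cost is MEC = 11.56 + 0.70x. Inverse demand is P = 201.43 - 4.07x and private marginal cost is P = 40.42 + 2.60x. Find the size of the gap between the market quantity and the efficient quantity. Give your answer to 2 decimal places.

3.86 units

Market equilibrium (private): 40.42 + 2.60x = 201.43 - 4.07x → x_m = 24.1394.
Social marginal cost = private MC + MEC = 51.98 + 3.30x.
Set SMC = demand: 51.98 + 3.30x = 201.43 - 4.07x → x* = 20.2782.
Gap = |24.1394 − 20.2782| = 3.8612.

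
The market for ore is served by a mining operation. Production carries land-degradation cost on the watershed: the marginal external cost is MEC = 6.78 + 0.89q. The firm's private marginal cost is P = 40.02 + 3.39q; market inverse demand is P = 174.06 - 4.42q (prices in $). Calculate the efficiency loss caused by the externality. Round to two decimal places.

Market equilibrium (private): 40.02 + 3.39q = 174.06 - 4.42q → q_m = 17.1626.
Social marginal cost = private MC + MEC = 46.80 + 4.28q.
Set SMC = demand: 46.80 + 4.28q = 174.06 - 4.42q → q* = 14.6276.
Between q* and q_m the wedge SMC − demand runs linearly from 0 to MEC(q_m), so the loss is a triangle.
DWL = ½ × 2.5350 × 22.0547 = 27.9543.

DWL = $27.95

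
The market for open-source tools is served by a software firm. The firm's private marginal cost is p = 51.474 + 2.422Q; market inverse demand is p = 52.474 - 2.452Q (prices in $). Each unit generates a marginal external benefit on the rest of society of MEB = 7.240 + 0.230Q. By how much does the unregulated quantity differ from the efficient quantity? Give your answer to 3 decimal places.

Market equilibrium (private): 51.474 + 2.422Q = 52.474 - 2.452Q → Q_m = 0.2052.
Social marginal cost = private MC − MEB = 44.234 + 2.192Q.
Set SMC = demand: 44.234 + 2.192Q = 52.474 - 2.452Q → Q* = 1.7743.
Gap = |0.2052 − 1.7743| = 1.5691.

1.569 units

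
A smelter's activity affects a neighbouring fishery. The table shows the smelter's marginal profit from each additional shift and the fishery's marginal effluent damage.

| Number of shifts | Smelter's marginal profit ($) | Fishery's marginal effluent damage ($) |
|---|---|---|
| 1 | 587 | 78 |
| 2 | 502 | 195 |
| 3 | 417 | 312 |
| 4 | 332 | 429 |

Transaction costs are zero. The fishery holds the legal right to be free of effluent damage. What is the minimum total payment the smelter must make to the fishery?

Efficient level: marginal profit ≥ marginal effluent damage through level 3, so k* = 3.
With the fishery holding the right, the smelter must at least compensate total damage at k*: 78 + 195 + 312 = 585.

$585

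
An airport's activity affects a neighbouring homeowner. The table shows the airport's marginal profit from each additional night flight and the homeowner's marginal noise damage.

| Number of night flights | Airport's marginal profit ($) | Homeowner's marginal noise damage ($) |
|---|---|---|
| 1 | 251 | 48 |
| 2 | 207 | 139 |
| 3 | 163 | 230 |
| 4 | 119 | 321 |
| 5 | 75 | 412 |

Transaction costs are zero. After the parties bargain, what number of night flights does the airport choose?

Bargaining reaches the level where marginal profit last exceeds marginal noise damage.
That holds through level 2 (207 ≥ 139) but not at 3 (163 < 230).

2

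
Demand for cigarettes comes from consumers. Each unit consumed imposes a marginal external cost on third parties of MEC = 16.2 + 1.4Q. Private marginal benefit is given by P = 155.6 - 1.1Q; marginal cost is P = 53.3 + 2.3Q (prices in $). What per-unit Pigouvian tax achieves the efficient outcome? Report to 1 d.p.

Social marginal benefit = demand − MEC = 139.4 - 2.5Q.
Set SMB = MC: 139.4 - 2.5Q = 53.3 + 2.3Q → Q* = 17.9375.
The Pigouvian tax equals MEC at Q*: 16.2 + 1.4×17.9375 = 41.3125.

tax = $41.3 per unit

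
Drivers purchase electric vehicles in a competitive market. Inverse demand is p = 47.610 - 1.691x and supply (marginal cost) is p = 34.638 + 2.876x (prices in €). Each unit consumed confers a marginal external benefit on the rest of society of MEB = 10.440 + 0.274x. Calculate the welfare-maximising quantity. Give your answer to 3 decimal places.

x* = 5.454

Social marginal benefit = demand + MEB = 58.050 - 1.417x.
Set SMB = MC: 58.050 - 1.417x = 34.638 + 2.876x → x* = 5.4535.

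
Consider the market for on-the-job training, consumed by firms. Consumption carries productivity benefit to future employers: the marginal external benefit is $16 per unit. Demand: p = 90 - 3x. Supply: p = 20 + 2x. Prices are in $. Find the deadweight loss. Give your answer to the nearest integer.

Market equilibrium (private): 20 + 2x = 90 - 3x → x_m = 14.0000.
Social marginal benefit = demand + MEB = 106 - 3x.
Set SMB = MC: 106 - 3x = 20 + 2x → x* = 17.2000.
Height of the DWL triangle at x_m is SMB(x_m) − MC(x_m) = MEB(x_m) = 16.0000.
DWL = ½ × 3.2000 × 16.0000 = 25.6000.

DWL = $26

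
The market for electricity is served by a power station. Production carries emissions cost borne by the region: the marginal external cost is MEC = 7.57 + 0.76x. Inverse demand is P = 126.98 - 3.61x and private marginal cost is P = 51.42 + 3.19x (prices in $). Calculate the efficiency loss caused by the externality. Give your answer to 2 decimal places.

DWL = $16.96

Market equilibrium (private): 51.42 + 3.19x = 126.98 - 3.61x → x_m = 11.1118.
Social marginal cost = private MC + MEC = 58.99 + 3.95x.
Set SMC = demand: 58.99 + 3.95x = 126.98 - 3.61x → x* = 8.9934.
Between x* and x_m the wedge SMC − demand runs linearly from 0 to MEC(x_m), so the loss is a triangle.
DWL = ½ × 2.1184 × 16.0149 = 16.9630.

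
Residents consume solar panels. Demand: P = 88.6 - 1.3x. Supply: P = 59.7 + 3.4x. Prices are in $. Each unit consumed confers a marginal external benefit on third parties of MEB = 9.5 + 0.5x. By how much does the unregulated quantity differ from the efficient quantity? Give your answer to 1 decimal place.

3.0 units

Market equilibrium (private): 59.7 + 3.4x = 88.6 - 1.3x → x_m = 6.1489.
Social marginal benefit = demand + MEB = 98.1 - 0.8x.
Set SMB = MC: 98.1 - 0.8x = 59.7 + 3.4x → x* = 9.1429.
Gap = |6.1489 − 9.1429| = 2.9940.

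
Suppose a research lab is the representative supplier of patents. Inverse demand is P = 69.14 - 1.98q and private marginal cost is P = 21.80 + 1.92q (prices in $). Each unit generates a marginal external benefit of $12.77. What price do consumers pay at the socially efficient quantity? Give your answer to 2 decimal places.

P = $38.62

Social marginal cost = private MC − MEB = 9.03 + 1.92q.
Set SMC = demand: 9.03 + 1.92q = 69.14 - 1.98q → q* = 15.4128.
Consumer price on the demand curve at q*: 69.14 − 1.98×15.4128 = 38.6227.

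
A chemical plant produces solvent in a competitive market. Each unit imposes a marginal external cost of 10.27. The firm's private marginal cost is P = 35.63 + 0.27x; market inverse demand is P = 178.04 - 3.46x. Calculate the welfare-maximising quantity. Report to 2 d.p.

x* = 35.43

Social marginal cost = private MC + MEC = 45.90 + 0.27x.
Set SMC = demand: 45.90 + 0.27x = 178.04 - 3.46x → x* = 35.4263.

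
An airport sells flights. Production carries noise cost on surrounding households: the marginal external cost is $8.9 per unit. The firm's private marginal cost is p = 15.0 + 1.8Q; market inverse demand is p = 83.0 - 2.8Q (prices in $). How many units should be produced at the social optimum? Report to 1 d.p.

Social marginal cost = private MC + MEC = 23.9 + 1.8Q.
Set SMC = demand: 23.9 + 1.8Q = 83.0 - 2.8Q → Q* = 12.8478.

Q* = 12.8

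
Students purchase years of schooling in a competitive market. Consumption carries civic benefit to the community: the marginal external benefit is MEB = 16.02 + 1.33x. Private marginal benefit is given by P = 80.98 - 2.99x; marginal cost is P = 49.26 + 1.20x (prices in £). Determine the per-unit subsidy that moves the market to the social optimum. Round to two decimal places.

subsidy = £38.22 per unit

Social marginal benefit = demand + MEB = 97.00 - 1.66x.
Set SMB = MC: 97.00 - 1.66x = 49.26 + 1.20x → x* = 16.6923.
The Pigouvian subsidy equals MEB at x*: 16.02 + 1.33×16.6923 = 38.2208.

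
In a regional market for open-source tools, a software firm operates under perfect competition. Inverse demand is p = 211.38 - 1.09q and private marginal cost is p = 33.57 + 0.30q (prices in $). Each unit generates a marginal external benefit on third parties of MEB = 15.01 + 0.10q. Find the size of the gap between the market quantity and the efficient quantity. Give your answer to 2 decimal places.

Market equilibrium (private): 33.57 + 0.30q = 211.38 - 1.09q → q_m = 127.9209.
Social marginal cost = private MC − MEB = 18.56 + 0.20q.
Set SMC = demand: 18.56 + 0.20q = 211.38 - 1.09q → q* = 149.4729.
Gap = |127.9209 − 149.4729| = 21.5520.

21.55 units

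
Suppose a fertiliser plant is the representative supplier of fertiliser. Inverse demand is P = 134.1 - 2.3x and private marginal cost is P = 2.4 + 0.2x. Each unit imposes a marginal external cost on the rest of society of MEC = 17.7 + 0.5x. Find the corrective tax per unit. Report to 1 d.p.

tax = 36.7 per unit

Social marginal cost = private MC + MEC = 20.1 + 0.7x.
Set SMC = demand: 20.1 + 0.7x = 134.1 - 2.3x → x* = 38.0000.
The Pigouvian tax equals MEC at x*: 17.7 + 0.5×38.0000 = 36.7000.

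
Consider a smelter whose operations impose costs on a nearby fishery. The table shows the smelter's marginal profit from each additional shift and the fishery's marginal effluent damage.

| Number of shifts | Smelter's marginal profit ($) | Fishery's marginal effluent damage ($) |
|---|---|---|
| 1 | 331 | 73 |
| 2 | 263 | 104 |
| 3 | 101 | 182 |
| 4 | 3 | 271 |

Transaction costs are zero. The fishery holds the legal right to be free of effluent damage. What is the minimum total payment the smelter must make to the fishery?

Efficient level: marginal profit ≥ marginal effluent damage through level 2, so k* = 2.
With the fishery holding the right, the smelter must at least compensate total damage at k*: 73 + 104 = 177.

$177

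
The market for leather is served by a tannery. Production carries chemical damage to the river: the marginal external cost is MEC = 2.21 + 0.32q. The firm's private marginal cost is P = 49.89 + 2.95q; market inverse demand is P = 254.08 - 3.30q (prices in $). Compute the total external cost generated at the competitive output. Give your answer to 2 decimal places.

Market equilibrium (private): 49.89 + 2.95q = 254.08 - 3.30q → q_m = 32.6704.
Total external cost = ∫₀^{q_m} (2.21 + 0.32q) dq = 2.21×32.6704 + ½×0.32×32.6704² = 242.9784.

$242.98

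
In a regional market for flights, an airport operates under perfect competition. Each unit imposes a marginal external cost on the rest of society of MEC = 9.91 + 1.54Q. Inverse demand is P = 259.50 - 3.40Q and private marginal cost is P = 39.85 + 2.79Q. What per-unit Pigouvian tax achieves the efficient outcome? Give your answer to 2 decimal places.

tax = 51.70 per unit

Social marginal cost = private MC + MEC = 49.76 + 4.33Q.
Set SMC = demand: 49.76 + 4.33Q = 259.50 - 3.40Q → Q* = 27.1332.
The Pigouvian tax equals MEC at Q*: 9.91 + 1.54×27.1332 = 51.6951.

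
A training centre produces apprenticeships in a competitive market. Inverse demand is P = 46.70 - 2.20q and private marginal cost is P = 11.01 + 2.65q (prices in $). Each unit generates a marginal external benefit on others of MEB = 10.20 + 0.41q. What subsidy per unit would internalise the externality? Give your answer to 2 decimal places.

Social marginal cost = private MC − MEB = 0.81 + 2.24q.
Set SMC = demand: 0.81 + 2.24q = 46.70 - 2.20q → q* = 10.3356.
The Pigouvian subsidy equals MEB at q*: 10.20 + 0.41×10.3356 = 14.4376.

subsidy = $14.44 per unit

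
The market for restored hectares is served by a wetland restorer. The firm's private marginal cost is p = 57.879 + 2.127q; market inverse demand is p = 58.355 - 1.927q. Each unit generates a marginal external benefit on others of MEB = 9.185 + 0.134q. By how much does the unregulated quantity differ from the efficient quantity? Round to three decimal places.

2.347 units

Market equilibrium (private): 57.879 + 2.127q = 58.355 - 1.927q → q_m = 0.1174.
Social marginal cost = private MC − MEB = 48.694 + 1.993q.
Set SMC = demand: 48.694 + 1.993q = 58.355 - 1.927q → q* = 2.4645.
Gap = |0.1174 − 2.4645| = 2.3471.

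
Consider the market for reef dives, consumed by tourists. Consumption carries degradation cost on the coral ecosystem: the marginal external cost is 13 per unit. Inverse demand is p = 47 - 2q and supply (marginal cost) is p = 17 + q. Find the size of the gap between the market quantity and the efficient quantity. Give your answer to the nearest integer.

4 units

Market equilibrium (private): 17 + q = 47 - 2q → q_m = 10.0000.
Social marginal benefit = demand − MEC = 34 - 2q.
Set SMB = MC: 34 - 2q = 17 + q → q* = 5.6667.
Gap = |10.0000 − 5.6667| = 4.3333.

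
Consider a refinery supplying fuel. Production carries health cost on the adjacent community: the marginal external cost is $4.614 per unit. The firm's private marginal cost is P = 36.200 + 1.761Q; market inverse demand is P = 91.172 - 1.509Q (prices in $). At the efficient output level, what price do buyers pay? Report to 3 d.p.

Social marginal cost = private MC + MEC = 40.814 + 1.761Q.
Set SMC = demand: 40.814 + 1.761Q = 91.172 - 1.509Q → Q* = 15.4000.
Consumer price on the demand curve at Q*: 91.172 − 1.509×15.4000 = 67.9334.

P = $67.933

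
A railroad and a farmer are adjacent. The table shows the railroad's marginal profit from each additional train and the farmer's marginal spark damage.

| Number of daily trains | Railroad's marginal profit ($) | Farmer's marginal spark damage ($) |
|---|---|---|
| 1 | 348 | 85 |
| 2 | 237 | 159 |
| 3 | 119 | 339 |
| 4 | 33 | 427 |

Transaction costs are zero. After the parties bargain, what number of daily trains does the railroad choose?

Bargaining reaches the level where marginal profit last exceeds marginal spark damage.
That holds through level 2 (237 ≥ 159) but not at 3 (119 < 339).

2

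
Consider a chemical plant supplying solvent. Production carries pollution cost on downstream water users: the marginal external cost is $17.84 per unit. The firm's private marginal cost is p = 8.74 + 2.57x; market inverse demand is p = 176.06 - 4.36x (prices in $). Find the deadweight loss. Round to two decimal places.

Market equilibrium (private): 8.74 + 2.57x = 176.06 - 4.36x → x_m = 24.1443.
Social marginal cost = private MC + MEC = 26.58 + 2.57x.
Set SMC = demand: 26.58 + 2.57x = 176.06 - 4.36x → x* = 21.5700.
The welfare-loss triangle has base |x_m − x*| and height MEC(x_m) (the vertical gap between SMC and demand is zero at x* and MEC at x_m).
DWL = ½ × 2.5743 × 17.8400 = 22.9628.

DWL = $22.96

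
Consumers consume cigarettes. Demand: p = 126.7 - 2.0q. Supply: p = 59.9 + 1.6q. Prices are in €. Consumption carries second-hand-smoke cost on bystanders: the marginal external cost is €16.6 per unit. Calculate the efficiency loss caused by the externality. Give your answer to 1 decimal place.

DWL = €38.3

Market equilibrium (private): 59.9 + 1.6q = 126.7 - 2.0q → q_m = 18.5556.
Social marginal benefit = demand − MEC = 110.1 - 2.0q.
Set SMB = MC: 110.1 - 2.0q = 59.9 + 1.6q → q* = 13.9444.
The loss is the area between SMB and MC from q* to q_m; with linear curves that's a triangle of height MEC(q_m).
DWL = ½ × 4.6112 × 16.6000 = 38.2730.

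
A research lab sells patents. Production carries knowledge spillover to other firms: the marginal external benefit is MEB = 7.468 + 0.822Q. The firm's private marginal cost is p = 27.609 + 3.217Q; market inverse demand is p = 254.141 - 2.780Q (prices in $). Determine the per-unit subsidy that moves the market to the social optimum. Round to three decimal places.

subsidy = $44.637 per unit

Social marginal cost = private MC − MEB = 20.141 + 2.395Q.
Set SMC = demand: 20.141 + 2.395Q = 254.141 - 2.780Q → Q* = 45.2174.
The Pigouvian subsidy equals MEB at Q*: 7.468 + 0.822×45.2174 = 44.6367.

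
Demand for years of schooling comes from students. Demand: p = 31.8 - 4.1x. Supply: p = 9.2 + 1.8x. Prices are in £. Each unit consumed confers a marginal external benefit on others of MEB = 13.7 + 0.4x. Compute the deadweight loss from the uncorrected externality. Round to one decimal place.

Market equilibrium (private): 9.2 + 1.8x = 31.8 - 4.1x → x_m = 3.8305.
Social marginal benefit = demand + MEB = 45.5 - 3.7x.
Set SMB = MC: 45.5 - 3.7x = 9.2 + 1.8x → x* = 6.6000.
Between x* and x_m the wedge SMB − MC runs linearly from 0 to MEB(x_m), so the loss is a triangle.
DWL = ½ × 2.7695 × 15.2322 = 21.0928.

DWL = £21.1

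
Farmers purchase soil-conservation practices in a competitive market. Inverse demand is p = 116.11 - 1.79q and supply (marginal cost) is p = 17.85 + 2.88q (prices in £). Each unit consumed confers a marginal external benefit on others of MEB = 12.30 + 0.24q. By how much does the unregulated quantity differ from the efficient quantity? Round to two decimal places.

3.92 units

Market equilibrium (private): 17.85 + 2.88q = 116.11 - 1.79q → q_m = 21.0407.
Social marginal benefit = demand + MEB = 128.41 - 1.55q.
Set SMB = MC: 128.41 - 1.55q = 17.85 + 2.88q → q* = 24.9571.
Gap = |21.0407 − 24.9571| = 3.9164.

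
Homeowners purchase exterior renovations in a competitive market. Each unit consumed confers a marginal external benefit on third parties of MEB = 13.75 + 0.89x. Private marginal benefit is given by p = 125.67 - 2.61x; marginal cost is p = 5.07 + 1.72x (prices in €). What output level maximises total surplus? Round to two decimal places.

Social marginal benefit = demand + MEB = 139.42 - 1.72x.
Set SMB = MC: 139.42 - 1.72x = 5.07 + 1.72x → x* = 39.0552.

x* = 39.06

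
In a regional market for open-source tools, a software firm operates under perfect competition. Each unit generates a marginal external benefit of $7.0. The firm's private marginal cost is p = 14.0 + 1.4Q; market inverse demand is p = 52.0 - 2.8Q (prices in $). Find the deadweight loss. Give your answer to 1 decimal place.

Market equilibrium (private): 14.0 + 1.4Q = 52.0 - 2.8Q → Q_m = 9.0476.
Social marginal cost = private MC − MEB = 7.0 + 1.4Q.
Set SMC = demand: 7.0 + 1.4Q = 52.0 - 2.8Q → Q* = 10.7143.
The loss is the area between SMC and demand from Q* to Q_m; with linear curves that's a triangle of height MEB(Q_m).
DWL = ½ × 1.6667 × 7.0000 = 5.8335.

DWL = $5.8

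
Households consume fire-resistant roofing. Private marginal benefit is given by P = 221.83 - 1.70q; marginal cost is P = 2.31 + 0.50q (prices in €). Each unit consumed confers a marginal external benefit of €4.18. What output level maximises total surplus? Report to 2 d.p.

Social marginal benefit = demand + MEB = 226.01 - 1.70q.
Set SMB = MC: 226.01 - 1.70q = 2.31 + 0.50q → q* = 101.6818.

q* = 101.68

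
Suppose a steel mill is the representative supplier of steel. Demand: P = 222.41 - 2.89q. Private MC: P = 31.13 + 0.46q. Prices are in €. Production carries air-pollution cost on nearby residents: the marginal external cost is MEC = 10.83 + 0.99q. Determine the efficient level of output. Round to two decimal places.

q* = 41.58

Social marginal cost = private MC + MEC = 41.96 + 1.45q.
Set SMC = demand: 41.96 + 1.45q = 222.41 - 2.89q → q* = 41.5783.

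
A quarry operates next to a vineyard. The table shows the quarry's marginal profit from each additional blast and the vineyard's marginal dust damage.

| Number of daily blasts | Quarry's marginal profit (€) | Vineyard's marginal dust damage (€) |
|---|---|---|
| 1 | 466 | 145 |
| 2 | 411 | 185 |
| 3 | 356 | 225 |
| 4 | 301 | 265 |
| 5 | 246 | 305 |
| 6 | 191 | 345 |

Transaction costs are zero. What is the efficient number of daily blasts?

Bargaining reaches the level where marginal profit last exceeds marginal dust damage.
That holds through level 4 (301 ≥ 265) but not at 5 (246 < 305).

4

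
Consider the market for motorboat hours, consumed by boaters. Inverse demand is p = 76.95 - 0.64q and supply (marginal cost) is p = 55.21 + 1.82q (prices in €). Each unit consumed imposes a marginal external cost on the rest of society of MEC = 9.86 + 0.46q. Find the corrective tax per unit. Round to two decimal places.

tax = €11.73 per unit

Social marginal benefit = demand − MEC = 67.09 - 1.10q.
Set SMB = MC: 67.09 - 1.10q = 55.21 + 1.82q → q* = 4.0685.
The Pigouvian tax equals MEC at q*: 9.86 + 0.46×4.0685 = 11.7315.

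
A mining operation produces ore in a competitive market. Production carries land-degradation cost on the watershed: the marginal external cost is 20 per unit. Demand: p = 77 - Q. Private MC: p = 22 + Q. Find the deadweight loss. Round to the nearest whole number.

DWL = 100

Market equilibrium (private): 22 + Q = 77 - Q → Q_m = 27.5000.
Social marginal cost = private MC + MEC = 42 + Q.
Set SMC = demand: 42 + Q = 77 - Q → Q* = 17.5000.
The loss is the area between SMC and demand from Q* to Q_m; with linear curves that's a triangle of height MEC(Q_m).
DWL = ½ × 10.0000 × 20.0000 = 100.0000.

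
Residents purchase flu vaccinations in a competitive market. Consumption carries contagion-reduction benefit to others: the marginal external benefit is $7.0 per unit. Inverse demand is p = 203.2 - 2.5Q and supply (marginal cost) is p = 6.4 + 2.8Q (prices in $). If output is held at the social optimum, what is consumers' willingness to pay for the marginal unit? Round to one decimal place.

Social marginal benefit = demand + MEB = 210.2 - 2.5Q.
Set SMB = MC: 210.2 - 2.5Q = 6.4 + 2.8Q → Q* = 38.4528.
Consumer price on the demand curve at Q*: 203.2 − 2.5×38.4528 = 107.0680.

P = $107.1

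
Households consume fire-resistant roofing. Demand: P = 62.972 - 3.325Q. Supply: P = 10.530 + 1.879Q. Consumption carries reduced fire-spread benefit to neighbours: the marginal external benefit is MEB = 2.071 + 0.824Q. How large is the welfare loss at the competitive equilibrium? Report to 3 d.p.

DWL = 12.287

Market equilibrium (private): 10.530 + 1.879Q = 62.972 - 3.325Q → Q_m = 10.0772.
Social marginal benefit = demand + MEB = 65.043 - 2.501Q.
Set SMB = MC: 65.043 - 2.501Q = 10.530 + 1.879Q → Q* = 12.4459.
Between Q* and Q_m the wedge SMB − MC runs linearly from 0 to MEB(Q_m), so the loss is a triangle.
DWL = ½ × 2.3687 × 10.3747 = 12.2873.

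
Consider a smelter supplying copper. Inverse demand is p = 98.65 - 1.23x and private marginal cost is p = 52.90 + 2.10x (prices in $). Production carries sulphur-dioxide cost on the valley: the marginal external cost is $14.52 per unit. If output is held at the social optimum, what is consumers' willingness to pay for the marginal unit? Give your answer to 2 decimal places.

Social marginal cost = private MC + MEC = 67.42 + 2.10x.
Set SMC = demand: 67.42 + 2.10x = 98.65 - 1.23x → x* = 9.3784.
Consumer price on the demand curve at x*: 98.65 − 1.23×9.3784 = 87.1146.

P = $87.11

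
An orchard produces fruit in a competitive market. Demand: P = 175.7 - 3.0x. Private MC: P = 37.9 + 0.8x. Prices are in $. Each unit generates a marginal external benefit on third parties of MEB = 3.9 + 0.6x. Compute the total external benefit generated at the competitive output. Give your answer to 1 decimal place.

Market equilibrium (private): 37.9 + 0.8x = 175.7 - 3.0x → x_m = 36.2632.
Total external benefit = ∫₀^{x_m} (3.9 + 0.6x) dx = 3.9×36.2632 + ½×0.6×36.2632² = 535.9324.

$535.9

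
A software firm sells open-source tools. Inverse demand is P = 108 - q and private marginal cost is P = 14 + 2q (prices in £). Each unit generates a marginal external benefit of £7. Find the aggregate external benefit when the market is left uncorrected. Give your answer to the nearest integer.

Market equilibrium (private): 14 + 2q = 108 - q → q_m = 31.3333.
Total external benefit = MEB × q_m = 7 × 31.3333 = 219.3331.

£219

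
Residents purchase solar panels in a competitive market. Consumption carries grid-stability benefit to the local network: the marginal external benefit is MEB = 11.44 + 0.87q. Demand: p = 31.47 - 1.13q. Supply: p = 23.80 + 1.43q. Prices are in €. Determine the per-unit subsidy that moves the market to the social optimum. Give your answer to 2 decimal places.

Social marginal benefit = demand + MEB = 42.91 - 0.26q.
Set SMB = MC: 42.91 - 0.26q = 23.80 + 1.43q → q* = 11.3077.
The Pigouvian subsidy equals MEB at q*: 11.44 + 0.87×11.3077 = 21.2777.

subsidy = €21.28 per unit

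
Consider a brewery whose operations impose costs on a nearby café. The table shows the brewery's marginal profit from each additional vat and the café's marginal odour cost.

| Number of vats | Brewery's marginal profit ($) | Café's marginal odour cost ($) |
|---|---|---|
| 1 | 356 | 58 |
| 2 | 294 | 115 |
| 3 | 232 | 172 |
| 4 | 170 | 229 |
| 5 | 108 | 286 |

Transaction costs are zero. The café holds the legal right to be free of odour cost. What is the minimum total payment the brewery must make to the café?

Efficient level: marginal profit ≥ marginal odour cost through level 3, so k* = 3.
With the café holding the right, the brewery must at least compensate total damage at k*: 58 + 115 + 172 = 345.

$345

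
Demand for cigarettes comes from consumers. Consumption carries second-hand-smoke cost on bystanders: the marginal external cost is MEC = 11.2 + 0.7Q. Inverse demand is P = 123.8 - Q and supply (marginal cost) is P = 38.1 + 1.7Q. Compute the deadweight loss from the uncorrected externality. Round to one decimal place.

Market equilibrium (private): 38.1 + 1.7Q = 123.8 - Q → Q_m = 31.7407.
Social marginal benefit = demand − MEC = 112.6 - 1.7Q.
Set SMB = MC: 112.6 - 1.7Q = 38.1 + 1.7Q → Q* = 21.9118.
The loss is the area between SMB and MC from Q* to Q_m; with linear curves that's a triangle of height MEC(Q_m).
DWL = ½ × 9.8289 × 33.4185 = 164.2335.

DWL = 164.2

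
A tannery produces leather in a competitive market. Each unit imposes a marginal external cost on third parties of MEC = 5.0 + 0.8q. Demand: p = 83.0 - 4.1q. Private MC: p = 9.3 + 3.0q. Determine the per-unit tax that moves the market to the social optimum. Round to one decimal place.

tax = 12.0 per unit

Social marginal cost = private MC + MEC = 14.3 + 3.8q.
Set SMC = demand: 14.3 + 3.8q = 83.0 - 4.1q → q* = 8.6962.
The Pigouvian tax equals MEC at q*: 5.0 + 0.8×8.6962 = 11.9570.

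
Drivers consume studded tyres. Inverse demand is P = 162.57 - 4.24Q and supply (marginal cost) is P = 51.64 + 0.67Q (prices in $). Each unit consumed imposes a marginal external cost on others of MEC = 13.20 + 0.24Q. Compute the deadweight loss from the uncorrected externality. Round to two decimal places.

Market equilibrium (private): 51.64 + 0.67Q = 162.57 - 4.24Q → Q_m = 22.5927.
Social marginal benefit = demand − MEC = 149.37 - 4.48Q.
Set SMB = MC: 149.37 - 4.48Q = 51.64 + 0.67Q → Q* = 18.9767.
The loss is the area between SMB and MC from Q* to Q_m; with linear curves that's a triangle of height MEC(Q_m).
DWL = ½ × 3.6160 × 18.6222 = 33.6689.

DWL = $33.67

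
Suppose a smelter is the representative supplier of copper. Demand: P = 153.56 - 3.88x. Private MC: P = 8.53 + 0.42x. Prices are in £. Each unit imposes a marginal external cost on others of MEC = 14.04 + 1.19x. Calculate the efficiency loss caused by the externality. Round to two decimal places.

DWL = £267.31

Market equilibrium (private): 8.53 + 0.42x = 153.56 - 3.88x → x_m = 33.7279.
Social marginal cost = private MC + MEC = 22.57 + 1.61x.
Set SMC = demand: 22.57 + 1.61x = 153.56 - 3.88x → x* = 23.8597.
The loss is the area between SMC and demand from x* to x_m; with linear curves that's a triangle of height MEC(x_m).
DWL = ½ × 9.8682 × 54.1762 = 267.3108.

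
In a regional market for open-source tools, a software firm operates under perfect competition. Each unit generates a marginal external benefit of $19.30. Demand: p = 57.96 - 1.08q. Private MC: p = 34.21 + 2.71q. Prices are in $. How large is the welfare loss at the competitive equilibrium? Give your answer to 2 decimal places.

Market equilibrium (private): 34.21 + 2.71q = 57.96 - 1.08q → q_m = 6.2665.
Social marginal cost = private MC − MEB = 14.91 + 2.71q.
Set SMC = demand: 14.91 + 2.71q = 57.96 - 1.08q → q* = 11.3588.
The loss is the area between SMC and demand from q* to q_m; with linear curves that's a triangle of height MEB(q_m).
DWL = ½ × 5.0923 × 19.3000 = 49.1407.

DWL = $49.14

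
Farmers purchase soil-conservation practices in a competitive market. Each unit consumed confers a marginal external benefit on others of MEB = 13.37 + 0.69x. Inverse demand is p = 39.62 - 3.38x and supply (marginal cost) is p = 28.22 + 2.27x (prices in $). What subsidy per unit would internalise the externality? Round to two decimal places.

Social marginal benefit = demand + MEB = 52.99 - 2.69x.
Set SMB = MC: 52.99 - 2.69x = 28.22 + 2.27x → x* = 4.9940.
The Pigouvian subsidy equals MEB at x*: 13.37 + 0.69×4.9940 = 16.8159.

subsidy = $16.82 per unit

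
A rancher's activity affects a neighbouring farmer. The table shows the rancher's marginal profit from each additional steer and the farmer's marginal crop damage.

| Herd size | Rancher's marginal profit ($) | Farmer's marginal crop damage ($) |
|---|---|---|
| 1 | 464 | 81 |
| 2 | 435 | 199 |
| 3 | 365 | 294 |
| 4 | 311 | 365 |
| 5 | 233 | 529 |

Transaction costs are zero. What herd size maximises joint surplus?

3

Bargaining reaches the level where marginal profit last exceeds marginal crop damage.
That holds through level 3 (365 ≥ 294) but not at 4 (311 < 365).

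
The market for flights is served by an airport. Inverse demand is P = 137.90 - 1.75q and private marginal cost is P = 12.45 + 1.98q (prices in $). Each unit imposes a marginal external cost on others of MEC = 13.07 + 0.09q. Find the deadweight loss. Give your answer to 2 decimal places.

Market equilibrium (private): 12.45 + 1.98q = 137.90 - 1.75q → q_m = 33.6327.
Social marginal cost = private MC + MEC = 25.52 + 2.07q.
Set SMC = demand: 25.52 + 2.07q = 137.90 - 1.75q → q* = 29.4188.
The welfare-loss triangle has base |q_m − q*| and height MEC(q_m) (the vertical gap between SMC and demand is zero at q* and MEC at q_m).
DWL = ½ × 4.2139 × 16.0969 = 33.9154.

DWL = $33.92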